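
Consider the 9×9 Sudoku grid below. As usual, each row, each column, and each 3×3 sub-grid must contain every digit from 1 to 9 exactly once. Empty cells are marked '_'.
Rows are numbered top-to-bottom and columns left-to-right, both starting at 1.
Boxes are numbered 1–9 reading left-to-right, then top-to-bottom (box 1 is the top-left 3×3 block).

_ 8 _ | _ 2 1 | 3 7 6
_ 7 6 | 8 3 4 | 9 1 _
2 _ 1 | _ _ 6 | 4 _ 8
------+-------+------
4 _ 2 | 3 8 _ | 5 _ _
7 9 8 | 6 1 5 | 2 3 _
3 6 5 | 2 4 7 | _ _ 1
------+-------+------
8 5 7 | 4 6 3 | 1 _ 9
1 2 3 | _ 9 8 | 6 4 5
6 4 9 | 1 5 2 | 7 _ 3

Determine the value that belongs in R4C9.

Row 4 already contains {2, 3, 4, 5, 8}.
Column 9 already contains {1, 3, 5, 6, 8, 9}.
Its 3×3 block (box 6) already contains {1, 2, 3, 5}.
The only value from 1–9 not eliminated is 7, so R4C9 = 7.

7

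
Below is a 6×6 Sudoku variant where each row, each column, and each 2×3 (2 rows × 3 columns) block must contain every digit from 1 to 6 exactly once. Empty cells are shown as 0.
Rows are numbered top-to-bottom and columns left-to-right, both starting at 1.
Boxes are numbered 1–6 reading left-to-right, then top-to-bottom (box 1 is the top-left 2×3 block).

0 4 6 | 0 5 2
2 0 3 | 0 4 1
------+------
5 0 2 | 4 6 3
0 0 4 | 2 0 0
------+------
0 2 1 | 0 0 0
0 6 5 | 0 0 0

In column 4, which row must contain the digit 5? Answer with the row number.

5

Consider where 5 can go in column 4.
r1c4 is out (row 1 already has a 5).
r2c4 is out (box 2 already has a 5).
r6c4 is out (row 6 already has a 5).
So the only cell in column 4 that can hold 5 is r5c4.
That is row 5.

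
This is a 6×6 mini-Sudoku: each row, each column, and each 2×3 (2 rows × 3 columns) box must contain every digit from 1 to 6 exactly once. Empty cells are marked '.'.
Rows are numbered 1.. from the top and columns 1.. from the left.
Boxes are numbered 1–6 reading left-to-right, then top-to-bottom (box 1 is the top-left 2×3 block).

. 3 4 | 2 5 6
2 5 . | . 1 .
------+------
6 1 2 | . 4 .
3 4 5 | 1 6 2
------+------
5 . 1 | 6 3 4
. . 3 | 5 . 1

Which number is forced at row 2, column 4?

Cell row 2, column 4 itself could take any of {3, 4} by direct elimination.
Consider where 4 can go in box 2.
row 2, column 6 is out (column 6 already has a 4).
So the only cell in box 2 that can hold 4 is row 2, column 4.
Therefore row 2, column 4 = 4.

4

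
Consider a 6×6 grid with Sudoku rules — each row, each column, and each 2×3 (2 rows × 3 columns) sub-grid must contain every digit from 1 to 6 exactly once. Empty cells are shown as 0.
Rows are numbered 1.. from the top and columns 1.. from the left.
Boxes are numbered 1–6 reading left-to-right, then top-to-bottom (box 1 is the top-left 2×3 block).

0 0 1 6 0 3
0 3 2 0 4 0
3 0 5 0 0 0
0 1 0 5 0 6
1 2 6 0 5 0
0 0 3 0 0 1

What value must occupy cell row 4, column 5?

3

Cell row 4, column 5 itself could take any of {2, 3} by direct elimination.
Consider where 3 can go in column 5.
row 1, column 5 is out (row 1 already has a 3).
row 3, column 5 is out (row 3 already has a 3).
row 6, column 5 is out (row 6 already has a 3).
So the only cell in column 5 that can hold 3 is row 4, column 5.
Therefore row 4, column 5 = 3.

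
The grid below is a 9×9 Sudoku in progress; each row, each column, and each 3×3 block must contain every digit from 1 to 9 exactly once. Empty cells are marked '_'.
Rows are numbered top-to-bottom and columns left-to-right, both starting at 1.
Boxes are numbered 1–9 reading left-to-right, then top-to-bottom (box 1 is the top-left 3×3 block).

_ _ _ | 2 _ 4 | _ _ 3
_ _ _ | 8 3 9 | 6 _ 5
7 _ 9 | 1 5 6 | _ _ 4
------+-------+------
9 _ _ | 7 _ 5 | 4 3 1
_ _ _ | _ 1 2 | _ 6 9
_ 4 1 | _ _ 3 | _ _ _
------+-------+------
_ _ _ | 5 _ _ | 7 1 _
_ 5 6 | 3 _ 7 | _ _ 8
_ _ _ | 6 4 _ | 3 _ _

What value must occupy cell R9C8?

5

Cell R9C8 itself could take any of {2, 5, 9} by direct elimination.
Consider where 5 can go in box 9.
R7C9 is out (row 7 already has a 5).
R8C7 is out (row 8 already has a 5).
R8C8 is out (row 8 already has a 5).
R9C9 is out (column 9 already has a 5).
So the only cell in box 9 that can hold 5 is R9C8.
Therefore R9C8 = 5.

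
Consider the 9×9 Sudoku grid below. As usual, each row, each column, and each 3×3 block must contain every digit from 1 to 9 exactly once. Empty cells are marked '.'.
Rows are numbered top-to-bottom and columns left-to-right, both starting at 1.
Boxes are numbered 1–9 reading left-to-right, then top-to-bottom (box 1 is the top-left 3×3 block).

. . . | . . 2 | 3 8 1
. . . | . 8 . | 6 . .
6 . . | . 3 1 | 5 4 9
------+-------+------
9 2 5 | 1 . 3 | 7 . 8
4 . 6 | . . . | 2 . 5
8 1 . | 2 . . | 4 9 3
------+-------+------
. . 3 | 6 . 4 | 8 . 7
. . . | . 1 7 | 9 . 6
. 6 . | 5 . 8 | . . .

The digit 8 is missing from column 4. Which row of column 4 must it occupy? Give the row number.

Consider where 8 can go in column 4.
r1c4 is out (row 1 already has a 8).
r2c4 is out (row 2 already has a 8).
r3c4 is out (box 2 already has a 8).
r8c4 is out (box 8 already has a 8).
So the only cell in column 4 that can hold 8 is r5c4.
That is row 5.

5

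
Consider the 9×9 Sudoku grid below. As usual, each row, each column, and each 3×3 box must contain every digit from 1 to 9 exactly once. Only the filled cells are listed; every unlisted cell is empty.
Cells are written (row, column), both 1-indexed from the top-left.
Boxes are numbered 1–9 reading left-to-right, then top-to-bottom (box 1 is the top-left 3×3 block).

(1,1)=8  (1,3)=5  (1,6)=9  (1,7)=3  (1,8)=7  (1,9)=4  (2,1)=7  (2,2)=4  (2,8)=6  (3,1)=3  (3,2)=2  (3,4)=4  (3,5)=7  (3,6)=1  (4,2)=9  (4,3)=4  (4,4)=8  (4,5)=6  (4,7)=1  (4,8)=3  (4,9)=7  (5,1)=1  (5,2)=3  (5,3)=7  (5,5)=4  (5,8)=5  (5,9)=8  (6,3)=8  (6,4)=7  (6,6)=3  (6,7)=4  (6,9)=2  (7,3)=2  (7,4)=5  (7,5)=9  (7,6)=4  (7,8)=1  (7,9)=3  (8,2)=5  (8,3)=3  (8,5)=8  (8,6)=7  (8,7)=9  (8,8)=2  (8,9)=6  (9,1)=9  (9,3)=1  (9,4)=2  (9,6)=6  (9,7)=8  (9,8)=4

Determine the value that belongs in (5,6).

2

Row 5 already contains {1, 3, 4, 5, 7, 8}.
Column 6 already contains {1, 3, 4, 6, 7, 9}.
Its 3×3 block (box 5) already contains {3, 4, 6, 7, 8}.
The only value from 1–9 not eliminated is 2, so (5,6) = 2.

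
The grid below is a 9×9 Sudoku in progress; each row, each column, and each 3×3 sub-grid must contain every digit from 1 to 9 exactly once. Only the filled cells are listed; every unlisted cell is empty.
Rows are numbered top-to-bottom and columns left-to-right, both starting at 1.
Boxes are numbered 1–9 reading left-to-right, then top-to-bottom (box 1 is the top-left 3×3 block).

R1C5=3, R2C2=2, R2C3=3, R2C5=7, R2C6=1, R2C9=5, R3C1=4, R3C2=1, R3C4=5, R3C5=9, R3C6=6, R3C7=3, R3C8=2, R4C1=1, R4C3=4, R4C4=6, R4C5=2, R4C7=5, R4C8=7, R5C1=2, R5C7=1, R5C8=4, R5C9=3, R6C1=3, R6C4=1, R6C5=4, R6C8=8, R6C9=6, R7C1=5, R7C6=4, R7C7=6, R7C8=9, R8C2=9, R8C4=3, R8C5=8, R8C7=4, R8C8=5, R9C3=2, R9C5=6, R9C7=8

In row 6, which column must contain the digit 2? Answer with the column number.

7

Consider where 2 can go in row 6.
R6C2 is out (column 2 already has a 2).
R6C3 is out (column 3 already has a 2).
R6C6 is out (box 5 already has a 2).
So the only cell in row 6 that can hold 2 is R6C7.
That is column 7.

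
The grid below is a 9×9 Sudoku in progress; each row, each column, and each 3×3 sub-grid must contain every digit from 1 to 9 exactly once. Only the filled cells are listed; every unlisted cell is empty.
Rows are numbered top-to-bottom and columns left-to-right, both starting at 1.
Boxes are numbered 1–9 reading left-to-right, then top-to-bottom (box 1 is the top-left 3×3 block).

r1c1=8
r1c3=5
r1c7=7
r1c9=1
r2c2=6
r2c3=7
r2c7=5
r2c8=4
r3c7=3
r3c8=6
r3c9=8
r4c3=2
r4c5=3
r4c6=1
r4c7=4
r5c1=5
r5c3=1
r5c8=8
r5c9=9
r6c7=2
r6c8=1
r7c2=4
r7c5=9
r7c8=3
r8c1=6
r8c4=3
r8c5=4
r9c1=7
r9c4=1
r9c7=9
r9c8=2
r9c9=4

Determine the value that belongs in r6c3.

Cell r6c3 itself could take any of {3, 4, 6, 8, 9} by direct elimination.
Consider where 6 can go in box 4.
r4c1 is out (column 1 already has a 6).
r4c2 is out (column 2 already has a 6).
r5c2 is out (column 2 already has a 6).
r6c1 is out (column 1 already has a 6).
r6c2 is out (column 2 already has a 6).
So the only cell in box 4 that can hold 6 is r6c3.
Therefore r6c3 = 6.

6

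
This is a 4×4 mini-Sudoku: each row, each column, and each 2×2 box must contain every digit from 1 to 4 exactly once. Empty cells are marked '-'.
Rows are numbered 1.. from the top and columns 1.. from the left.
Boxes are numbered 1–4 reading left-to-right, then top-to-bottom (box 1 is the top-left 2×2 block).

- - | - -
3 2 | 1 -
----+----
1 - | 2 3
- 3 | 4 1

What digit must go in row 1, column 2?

Cell row 1, column 2 itself could take any of {1, 4} by direct elimination.
Consider where 1 can go in column 2.
row 3, column 2 is out (row 3 already has a 1).
So the only cell in column 2 that can hold 1 is row 1, column 2.
Therefore row 1, column 2 = 1.

1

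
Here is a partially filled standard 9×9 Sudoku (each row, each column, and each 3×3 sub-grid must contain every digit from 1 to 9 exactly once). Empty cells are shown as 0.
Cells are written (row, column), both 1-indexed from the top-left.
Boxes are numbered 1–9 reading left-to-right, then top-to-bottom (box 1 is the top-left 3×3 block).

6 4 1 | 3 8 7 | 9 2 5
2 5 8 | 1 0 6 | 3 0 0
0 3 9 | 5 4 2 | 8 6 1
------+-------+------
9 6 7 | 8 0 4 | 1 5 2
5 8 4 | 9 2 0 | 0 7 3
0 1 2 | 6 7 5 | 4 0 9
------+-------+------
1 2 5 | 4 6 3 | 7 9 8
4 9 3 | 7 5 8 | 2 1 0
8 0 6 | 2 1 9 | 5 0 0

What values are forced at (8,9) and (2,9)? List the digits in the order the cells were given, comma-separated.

For (8,9):
  Row 8 already contains {1, 2, 3, 4, 5, 7, 8, 9}.
  Column 9 already contains {1, 2, 3, 5, 8, 9}.
  Its 3×3 block (box 9) already contains {1, 2, 5, 7, 8, 9}.
  The only value from 1–9 not eliminated is 6, so (8,9) = 6.
For (2,9):
  Consider where 7 can go in box 3.
  (2,8) is out (column 8 already has a 7).
  So the only cell in box 3 that can hold 7 is (2,9).
  So (2,9) = 7.

6,7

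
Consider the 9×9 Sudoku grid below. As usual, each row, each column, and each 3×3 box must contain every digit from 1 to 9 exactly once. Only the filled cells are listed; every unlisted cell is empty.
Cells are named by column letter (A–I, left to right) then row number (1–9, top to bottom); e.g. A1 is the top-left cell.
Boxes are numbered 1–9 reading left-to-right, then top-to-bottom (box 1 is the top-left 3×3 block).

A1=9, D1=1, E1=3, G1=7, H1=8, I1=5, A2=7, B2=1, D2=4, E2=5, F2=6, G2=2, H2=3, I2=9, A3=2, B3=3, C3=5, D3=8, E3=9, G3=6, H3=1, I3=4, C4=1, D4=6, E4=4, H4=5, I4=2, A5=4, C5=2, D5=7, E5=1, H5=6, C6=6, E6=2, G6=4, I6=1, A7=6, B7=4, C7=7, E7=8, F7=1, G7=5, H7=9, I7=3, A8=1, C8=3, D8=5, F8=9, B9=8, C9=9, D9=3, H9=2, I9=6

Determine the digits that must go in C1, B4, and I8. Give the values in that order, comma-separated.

For C1:
  Row 1 already contains {1, 3, 5, 7, 8, 9}.
  Column C already contains {1, 2, 3, 5, 6, 7, 9}.
  Its 3×3 block (box 1) already contains {1, 2, 3, 5, 7, 9}.
  The only value from 1–9 not eliminated is 4, so C1 = 4.
For B4:
  Consider where 7 can go in row 4.
  A4 is out (column A already has a 7).
  F4 is out (box 5 already has a 7).
  G4 is out (column G already has a 7).
  So the only cell in row 4 that can hold 7 is B4.
  So B4 = 7.
For I8:
  Consider where 7 can go in column I.
  I5 is out (row 5 already has a 7).
  So the only cell in column I that can hold 7 is I8.
  So I8 = 7.

4,7,7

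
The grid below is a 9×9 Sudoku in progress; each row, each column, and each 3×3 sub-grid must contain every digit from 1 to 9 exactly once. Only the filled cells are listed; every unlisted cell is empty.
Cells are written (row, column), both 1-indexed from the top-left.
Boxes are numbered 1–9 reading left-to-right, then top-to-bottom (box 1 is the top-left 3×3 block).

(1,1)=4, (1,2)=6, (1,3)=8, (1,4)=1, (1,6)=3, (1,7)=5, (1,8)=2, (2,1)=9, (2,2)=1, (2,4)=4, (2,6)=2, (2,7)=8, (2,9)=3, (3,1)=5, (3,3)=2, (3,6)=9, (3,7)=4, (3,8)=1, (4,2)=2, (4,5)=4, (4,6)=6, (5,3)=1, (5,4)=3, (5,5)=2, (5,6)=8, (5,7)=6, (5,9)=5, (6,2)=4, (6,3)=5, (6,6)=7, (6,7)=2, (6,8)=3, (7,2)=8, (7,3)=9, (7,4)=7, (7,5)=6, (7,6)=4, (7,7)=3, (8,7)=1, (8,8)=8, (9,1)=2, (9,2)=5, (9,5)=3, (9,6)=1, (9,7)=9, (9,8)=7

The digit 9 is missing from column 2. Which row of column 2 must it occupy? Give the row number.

5

Consider where 9 can go in column 2.
(3,2) is out (row 3 already has a 9).
(8,2) is out (box 7 already has a 9).
So the only cell in column 2 that can hold 9 is (5,2).
That is row 5.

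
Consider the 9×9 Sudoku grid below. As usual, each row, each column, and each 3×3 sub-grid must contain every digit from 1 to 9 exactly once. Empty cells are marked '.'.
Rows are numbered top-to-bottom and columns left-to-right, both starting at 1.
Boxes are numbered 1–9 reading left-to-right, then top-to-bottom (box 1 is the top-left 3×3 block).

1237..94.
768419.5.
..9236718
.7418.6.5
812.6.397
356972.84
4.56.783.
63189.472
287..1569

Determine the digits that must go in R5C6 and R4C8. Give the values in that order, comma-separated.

4,2

For R5C6:
  Consider where 4 can go in row 5.
  R5C4 is out (column 4 already has a 4).
  So the only cell in row 5 that can hold 4 is R5C6.
  So R5C6 = 4.
For R4C8:
  Row 4 already contains {1, 4, 5, 6, 7, 8}.
  Column 8 already contains {1, 3, 4, 5, 6, 7, 8, 9}.
  Its 3×3 block (box 6) already contains {3, 4, 5, 6, 7, 8, 9}.
  The only value from 1–9 not eliminated is 2, so R4C8 = 2.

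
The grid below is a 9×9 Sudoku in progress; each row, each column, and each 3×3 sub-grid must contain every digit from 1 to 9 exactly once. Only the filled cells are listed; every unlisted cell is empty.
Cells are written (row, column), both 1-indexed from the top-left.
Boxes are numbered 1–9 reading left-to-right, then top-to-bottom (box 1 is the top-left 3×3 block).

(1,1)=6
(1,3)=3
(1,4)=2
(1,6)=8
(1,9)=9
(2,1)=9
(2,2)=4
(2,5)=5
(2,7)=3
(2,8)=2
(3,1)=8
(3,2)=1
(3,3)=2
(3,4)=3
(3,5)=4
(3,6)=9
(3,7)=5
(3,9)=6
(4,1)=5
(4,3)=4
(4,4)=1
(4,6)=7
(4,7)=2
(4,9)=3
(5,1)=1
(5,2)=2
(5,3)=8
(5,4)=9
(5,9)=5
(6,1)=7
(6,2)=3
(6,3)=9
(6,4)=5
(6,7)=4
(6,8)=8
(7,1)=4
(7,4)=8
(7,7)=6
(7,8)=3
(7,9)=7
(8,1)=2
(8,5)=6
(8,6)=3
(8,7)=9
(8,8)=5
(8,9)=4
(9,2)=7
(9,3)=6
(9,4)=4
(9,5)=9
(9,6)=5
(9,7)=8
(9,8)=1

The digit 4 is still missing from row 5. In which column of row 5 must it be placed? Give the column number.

Consider where 4 can go in row 5.
(5,5) is out (column 5 already has a 4).
(5,7) is out (column 7 already has a 4).
(5,8) is out (box 6 already has a 4).
So the only cell in row 5 that can hold 4 is (5,6).
That is column 6.

6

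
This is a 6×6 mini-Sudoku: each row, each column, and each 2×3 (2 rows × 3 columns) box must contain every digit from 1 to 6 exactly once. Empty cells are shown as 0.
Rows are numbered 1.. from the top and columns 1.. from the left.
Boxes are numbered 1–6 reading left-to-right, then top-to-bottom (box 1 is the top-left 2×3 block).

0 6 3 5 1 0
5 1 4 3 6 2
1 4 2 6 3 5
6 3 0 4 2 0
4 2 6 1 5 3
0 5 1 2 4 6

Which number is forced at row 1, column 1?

Row 1 already contains {1, 3, 5, 6}.
Column 1 already contains {1, 4, 5, 6}.
Its 2×3 block (box 1) already contains {1, 3, 4, 5, 6}.
The only value from 1–6 not eliminated is 2, so row 1, column 1 = 2.

2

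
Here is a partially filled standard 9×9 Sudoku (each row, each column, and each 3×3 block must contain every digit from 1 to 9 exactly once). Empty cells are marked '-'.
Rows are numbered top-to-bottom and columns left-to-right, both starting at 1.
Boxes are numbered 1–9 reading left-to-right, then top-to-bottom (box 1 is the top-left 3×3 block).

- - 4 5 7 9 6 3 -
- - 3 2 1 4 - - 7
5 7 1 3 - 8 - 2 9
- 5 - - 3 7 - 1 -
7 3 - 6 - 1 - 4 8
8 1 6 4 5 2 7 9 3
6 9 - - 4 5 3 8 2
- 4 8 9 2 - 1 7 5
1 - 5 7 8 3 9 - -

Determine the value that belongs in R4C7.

2

Row 4 already contains {1, 3, 5, 7}.
Column 7 already contains {1, 3, 6, 7, 9}.
Its 3×3 block (box 6) already contains {1, 3, 4, 7, 8, 9}.
The only value from 1–9 not eliminated is 2, so R4C7 = 2.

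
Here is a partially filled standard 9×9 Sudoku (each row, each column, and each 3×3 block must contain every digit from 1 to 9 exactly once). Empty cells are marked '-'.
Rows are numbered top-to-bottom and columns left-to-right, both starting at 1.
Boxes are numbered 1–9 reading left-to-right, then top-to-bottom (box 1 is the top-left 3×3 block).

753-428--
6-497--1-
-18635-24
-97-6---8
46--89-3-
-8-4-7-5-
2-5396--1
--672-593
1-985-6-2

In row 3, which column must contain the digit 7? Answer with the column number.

7

Consider where 7 can go in row 3.
r3c1 is out (column 1 already has a 7).
So the only cell in row 3 that can hold 7 is r3c7.
That is column 7.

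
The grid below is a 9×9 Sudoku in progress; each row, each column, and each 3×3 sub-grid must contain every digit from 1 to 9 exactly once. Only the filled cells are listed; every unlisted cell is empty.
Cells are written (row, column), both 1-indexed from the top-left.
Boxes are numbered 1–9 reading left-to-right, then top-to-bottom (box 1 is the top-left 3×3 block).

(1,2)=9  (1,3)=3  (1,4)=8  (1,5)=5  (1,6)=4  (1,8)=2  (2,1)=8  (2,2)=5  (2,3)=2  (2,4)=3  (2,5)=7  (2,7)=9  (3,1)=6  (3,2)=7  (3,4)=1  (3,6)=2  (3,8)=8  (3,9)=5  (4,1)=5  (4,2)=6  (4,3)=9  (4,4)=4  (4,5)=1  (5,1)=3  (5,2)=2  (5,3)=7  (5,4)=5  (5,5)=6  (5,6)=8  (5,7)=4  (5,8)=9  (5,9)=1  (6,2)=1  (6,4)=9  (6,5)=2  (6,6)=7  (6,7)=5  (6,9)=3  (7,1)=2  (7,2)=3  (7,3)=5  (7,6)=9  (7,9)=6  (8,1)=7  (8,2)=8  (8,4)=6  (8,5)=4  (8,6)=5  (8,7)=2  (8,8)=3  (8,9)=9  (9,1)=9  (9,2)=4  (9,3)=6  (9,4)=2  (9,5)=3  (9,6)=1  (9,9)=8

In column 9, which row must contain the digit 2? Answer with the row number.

4

Consider where 2 can go in column 9.
(1,9) is out (row 1 already has a 2).
(2,9) is out (row 2 already has a 2).
So the only cell in column 9 that can hold 2 is (4,9).
That is row 4.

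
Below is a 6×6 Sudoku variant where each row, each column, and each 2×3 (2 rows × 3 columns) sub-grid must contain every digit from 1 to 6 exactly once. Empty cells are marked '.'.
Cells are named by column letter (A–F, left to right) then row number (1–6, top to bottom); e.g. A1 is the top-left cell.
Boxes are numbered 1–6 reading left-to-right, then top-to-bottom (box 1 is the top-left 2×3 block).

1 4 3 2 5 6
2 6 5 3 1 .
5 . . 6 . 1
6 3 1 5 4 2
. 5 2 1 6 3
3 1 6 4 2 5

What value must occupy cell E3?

Row 3 already contains {1, 5, 6}.
Column E already contains {1, 2, 4, 5, 6}.
Its 2×3 block (box 4) already contains {1, 2, 4, 5, 6}.
The only value from 1–6 not eliminated is 3, so E3 = 3.

3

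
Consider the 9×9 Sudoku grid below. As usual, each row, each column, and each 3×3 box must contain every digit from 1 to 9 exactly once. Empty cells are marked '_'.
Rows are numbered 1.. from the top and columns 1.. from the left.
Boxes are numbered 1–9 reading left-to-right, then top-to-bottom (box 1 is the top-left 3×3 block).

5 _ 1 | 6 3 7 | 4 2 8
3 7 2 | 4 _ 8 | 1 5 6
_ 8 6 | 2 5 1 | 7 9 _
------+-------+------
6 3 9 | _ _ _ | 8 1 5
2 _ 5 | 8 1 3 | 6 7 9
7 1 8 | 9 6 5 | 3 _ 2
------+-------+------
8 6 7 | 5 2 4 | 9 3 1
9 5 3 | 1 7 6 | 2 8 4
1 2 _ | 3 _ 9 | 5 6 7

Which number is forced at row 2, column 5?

9

Row 2 already contains {1, 2, 3, 4, 5, 6, 7, 8}.
Column 5 already contains {1, 2, 3, 5, 6, 7}.
Its 3×3 block (box 2) already contains {1, 2, 3, 4, 5, 6, 7, 8}.
The only value from 1–9 not eliminated is 9, so row 2, column 5 = 9.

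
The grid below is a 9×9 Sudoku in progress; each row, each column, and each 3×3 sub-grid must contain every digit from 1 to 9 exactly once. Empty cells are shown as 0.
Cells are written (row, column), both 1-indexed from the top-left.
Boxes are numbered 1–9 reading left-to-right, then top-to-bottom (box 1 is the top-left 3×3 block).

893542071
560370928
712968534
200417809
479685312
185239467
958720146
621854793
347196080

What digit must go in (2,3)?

4

Row 2 already contains {2, 3, 5, 6, 7, 8, 9}.
Column 3 already contains {1, 2, 3, 5, 7, 8, 9}.
Its 3×3 block (box 1) already contains {1, 2, 3, 5, 6, 7, 8, 9}.
The only value from 1–9 not eliminated is 4, so (2,3) = 4.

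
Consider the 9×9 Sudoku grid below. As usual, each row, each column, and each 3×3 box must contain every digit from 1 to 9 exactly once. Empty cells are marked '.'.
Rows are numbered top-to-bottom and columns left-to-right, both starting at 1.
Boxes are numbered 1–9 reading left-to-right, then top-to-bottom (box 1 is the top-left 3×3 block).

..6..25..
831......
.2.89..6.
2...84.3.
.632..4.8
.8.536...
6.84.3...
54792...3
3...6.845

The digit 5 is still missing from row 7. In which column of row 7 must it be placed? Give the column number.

5

Consider where 5 can go in row 7.
r7c2 is out (box 7 already has a 5).
r7c7 is out (column 7 already has a 5).
r7c8 is out (box 9 already has a 5).
r7c9 is out (column 9 already has a 5).
So the only cell in row 7 that can hold 5 is r7c5.
That is column 5.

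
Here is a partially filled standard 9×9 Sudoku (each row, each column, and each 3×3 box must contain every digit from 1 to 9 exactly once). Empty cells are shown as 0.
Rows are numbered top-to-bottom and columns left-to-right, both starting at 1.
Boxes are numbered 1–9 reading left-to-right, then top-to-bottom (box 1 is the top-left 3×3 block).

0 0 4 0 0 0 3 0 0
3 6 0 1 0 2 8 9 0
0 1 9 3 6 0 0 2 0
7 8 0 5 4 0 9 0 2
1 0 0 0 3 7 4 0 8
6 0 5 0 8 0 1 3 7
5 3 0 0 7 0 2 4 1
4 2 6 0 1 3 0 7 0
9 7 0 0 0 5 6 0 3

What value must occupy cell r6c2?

Cell r6c2 itself could take any of {4, 9} by direct elimination.
Consider where 4 can go in box 4.
r4c3 is out (row 4 already has a 4).
r5c2 is out (row 5 already has a 4).
r5c3 is out (row 5 already has a 4).
So the only cell in box 4 that can hold 4 is r6c2.
Therefore r6c2 = 4.

4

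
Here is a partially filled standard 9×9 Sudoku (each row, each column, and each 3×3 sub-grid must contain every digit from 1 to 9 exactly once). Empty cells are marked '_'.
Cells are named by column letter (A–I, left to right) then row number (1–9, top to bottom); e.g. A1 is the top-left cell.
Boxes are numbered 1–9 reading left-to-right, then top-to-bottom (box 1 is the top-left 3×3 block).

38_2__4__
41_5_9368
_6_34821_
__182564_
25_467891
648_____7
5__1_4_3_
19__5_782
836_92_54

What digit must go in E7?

8

Cell E7 itself could take any of {7, 8} by direct elimination.
Consider where 8 can go in box 8.
D8 is out (row 8 already has a 8).
F8 is out (row 8 already has a 8).
D9 is out (row 9 already has a 8).
So the only cell in box 8 that can hold 8 is E7.
Therefore E7 = 8.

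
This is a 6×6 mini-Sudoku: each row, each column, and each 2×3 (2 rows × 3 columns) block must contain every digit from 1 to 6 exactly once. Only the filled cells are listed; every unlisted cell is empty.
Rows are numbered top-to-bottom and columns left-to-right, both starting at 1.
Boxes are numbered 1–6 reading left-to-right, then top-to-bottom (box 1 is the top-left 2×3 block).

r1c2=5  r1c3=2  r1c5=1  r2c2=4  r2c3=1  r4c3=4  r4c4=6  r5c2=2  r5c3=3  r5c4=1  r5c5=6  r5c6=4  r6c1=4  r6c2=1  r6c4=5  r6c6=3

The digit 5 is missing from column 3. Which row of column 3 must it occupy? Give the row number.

Consider where 5 can go in column 3.
r6c3 is out (row 6 already has a 5).
So the only cell in column 3 that can hold 5 is r3c3.
That is row 3.

3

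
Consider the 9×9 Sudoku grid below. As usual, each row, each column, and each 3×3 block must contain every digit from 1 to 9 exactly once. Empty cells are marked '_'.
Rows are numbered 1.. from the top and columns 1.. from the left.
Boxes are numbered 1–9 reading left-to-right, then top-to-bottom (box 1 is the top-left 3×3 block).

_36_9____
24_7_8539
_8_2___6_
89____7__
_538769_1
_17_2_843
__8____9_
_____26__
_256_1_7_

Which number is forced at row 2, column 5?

6

Cell row 2, column 5 itself could take any of {1, 6} by direct elimination.
Consider where 6 can go in row 2.
row 2, column 3 is out (column 3 already has a 6).
So the only cell in row 2 that can hold 6 is row 2, column 5.
Therefore row 2, column 5 = 6.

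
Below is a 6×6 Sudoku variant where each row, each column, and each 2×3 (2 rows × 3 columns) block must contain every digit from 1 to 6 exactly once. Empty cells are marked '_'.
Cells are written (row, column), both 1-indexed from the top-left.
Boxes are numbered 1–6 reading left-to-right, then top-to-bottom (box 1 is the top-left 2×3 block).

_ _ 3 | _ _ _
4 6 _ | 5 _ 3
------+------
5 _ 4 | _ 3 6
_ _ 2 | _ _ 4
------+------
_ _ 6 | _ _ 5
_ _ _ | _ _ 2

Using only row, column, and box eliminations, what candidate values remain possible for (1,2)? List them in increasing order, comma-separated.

1,2,5

Row 1 already contains {3}.
Column 2 already contains {6}.
Its 2×3 block (box 1) already contains {3, 4, 6}.
Removing those from 1–6 leaves {1, 2, 5} as the candidates for (1,2).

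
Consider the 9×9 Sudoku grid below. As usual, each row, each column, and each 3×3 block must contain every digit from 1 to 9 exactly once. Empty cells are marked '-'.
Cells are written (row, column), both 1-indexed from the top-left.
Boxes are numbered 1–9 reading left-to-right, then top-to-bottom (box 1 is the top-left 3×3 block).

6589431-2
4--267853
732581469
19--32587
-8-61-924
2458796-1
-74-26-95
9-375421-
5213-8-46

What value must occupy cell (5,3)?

7

Row 5 already contains {1, 2, 4, 6, 8, 9}.
Column 3 already contains {1, 2, 3, 4, 5, 8}.
Its 3×3 block (box 4) already contains {1, 2, 4, 5, 8, 9}.
The only value from 1–9 not eliminated is 7, so (5,3) = 7.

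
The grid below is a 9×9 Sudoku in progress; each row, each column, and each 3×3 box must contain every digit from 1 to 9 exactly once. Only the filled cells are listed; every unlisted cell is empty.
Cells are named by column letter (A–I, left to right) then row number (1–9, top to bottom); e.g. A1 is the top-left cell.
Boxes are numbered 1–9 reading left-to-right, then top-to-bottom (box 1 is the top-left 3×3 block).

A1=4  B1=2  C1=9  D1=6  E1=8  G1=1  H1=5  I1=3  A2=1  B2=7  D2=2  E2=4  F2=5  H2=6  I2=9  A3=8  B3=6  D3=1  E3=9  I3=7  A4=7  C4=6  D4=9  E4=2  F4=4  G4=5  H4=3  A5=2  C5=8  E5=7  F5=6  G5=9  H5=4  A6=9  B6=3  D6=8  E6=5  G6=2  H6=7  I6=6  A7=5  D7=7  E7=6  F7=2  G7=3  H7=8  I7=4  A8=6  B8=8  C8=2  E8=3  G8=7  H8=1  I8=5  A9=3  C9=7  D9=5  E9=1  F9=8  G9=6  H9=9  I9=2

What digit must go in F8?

9

Row 8 already contains {1, 2, 3, 5, 6, 7, 8}.
Column F already contains {2, 4, 5, 6, 8}.
Its 3×3 block (box 8) already contains {1, 2, 3, 5, 6, 7, 8}.
The only value from 1–9 not eliminated is 9, so F8 = 9.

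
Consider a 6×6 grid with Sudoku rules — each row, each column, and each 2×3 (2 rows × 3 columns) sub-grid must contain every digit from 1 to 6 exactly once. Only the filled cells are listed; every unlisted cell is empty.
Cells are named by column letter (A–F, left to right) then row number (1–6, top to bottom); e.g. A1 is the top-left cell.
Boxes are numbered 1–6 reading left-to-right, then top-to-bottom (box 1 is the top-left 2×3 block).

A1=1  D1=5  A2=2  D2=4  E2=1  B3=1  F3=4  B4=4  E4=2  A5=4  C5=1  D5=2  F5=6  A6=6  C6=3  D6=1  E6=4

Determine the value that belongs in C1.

Cell C1 itself could take any of {4, 6} by direct elimination.
Consider where 4 can go in box 1.
B1 is out (column B already has a 4).
B2 is out (row 2 already has a 4).
C2 is out (row 2 already has a 4).
So the only cell in box 1 that can hold 4 is C1.
Therefore C1 = 4.

4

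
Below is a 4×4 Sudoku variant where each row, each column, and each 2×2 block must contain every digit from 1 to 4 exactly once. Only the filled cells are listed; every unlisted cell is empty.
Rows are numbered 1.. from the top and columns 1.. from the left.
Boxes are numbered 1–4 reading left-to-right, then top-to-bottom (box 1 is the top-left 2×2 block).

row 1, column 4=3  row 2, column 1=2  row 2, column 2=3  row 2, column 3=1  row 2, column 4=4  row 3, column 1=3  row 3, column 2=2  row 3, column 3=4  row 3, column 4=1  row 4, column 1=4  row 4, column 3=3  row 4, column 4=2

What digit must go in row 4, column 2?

1

Row 4 already contains {2, 3, 4}.
Column 2 already contains {2, 3}.
Its 2×2 block (box 3) already contains {2, 3, 4}.
The only value from 1–4 not eliminated is 1, so row 4, column 2 = 1.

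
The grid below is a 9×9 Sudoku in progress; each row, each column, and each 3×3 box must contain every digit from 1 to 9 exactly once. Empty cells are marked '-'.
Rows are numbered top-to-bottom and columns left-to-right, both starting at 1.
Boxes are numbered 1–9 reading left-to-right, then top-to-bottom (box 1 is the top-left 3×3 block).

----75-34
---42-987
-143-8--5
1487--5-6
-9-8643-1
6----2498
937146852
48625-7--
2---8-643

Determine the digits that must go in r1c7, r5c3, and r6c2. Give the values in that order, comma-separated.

For r1c7:
  Consider where 1 can go in box 3.
  r3c7 is out (row 3 already has a 1).
  r3c8 is out (row 3 already has a 1).
  So the only cell in box 3 that can hold 1 is r1c7.
  So r1c7 = 1.
For r5c3:
  Consider where 2 can go in box 4.
  r5c1 is out (column 1 already has a 2).
  r6c2 is out (row 6 already has a 2).
  r6c3 is out (row 6 already has a 2).
  So the only cell in box 4 that can hold 2 is r5c3.
  So r5c3 = 2.
For r6c2:
  Consider where 7 can go in column 2.
  r1c2 is out (row 1 already has a 7).
  r2c2 is out (row 2 already has a 7).
  r9c2 is out (box 7 already has a 7).
  So the only cell in column 2 that can hold 7 is r6c2.
  So r6c2 = 7.

1,2,7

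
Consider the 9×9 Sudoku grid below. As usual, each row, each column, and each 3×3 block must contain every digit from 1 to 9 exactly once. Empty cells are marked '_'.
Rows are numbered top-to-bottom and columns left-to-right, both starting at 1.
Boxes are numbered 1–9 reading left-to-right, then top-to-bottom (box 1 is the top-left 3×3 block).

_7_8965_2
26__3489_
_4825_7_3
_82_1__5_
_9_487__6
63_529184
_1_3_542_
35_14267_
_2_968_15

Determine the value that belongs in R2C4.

Row 2 already contains {2, 3, 4, 6, 8, 9}.
Column 4 already contains {1, 2, 3, 4, 5, 8, 9}.
Its 3×3 block (box 2) already contains {2, 3, 4, 5, 6, 8, 9}.
The only value from 1–9 not eliminated is 7, so R2C4 = 7.

7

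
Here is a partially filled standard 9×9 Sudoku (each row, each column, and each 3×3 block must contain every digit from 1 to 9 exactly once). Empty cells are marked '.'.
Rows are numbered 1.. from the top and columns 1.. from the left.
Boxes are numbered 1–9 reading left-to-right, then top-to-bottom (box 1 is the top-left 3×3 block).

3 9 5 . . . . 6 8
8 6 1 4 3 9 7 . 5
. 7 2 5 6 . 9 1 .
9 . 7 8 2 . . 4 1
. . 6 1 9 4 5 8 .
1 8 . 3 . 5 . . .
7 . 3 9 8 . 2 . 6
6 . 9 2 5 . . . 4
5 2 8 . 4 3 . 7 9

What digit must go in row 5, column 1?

2

Row 5 already contains {1, 4, 5, 6, 8, 9}.
Column 1 already contains {1, 3, 5, 6, 7, 8, 9}.
Its 3×3 block (box 4) already contains {1, 6, 7, 8, 9}.
The only value from 1–9 not eliminated is 2, so row 5, column 1 = 2.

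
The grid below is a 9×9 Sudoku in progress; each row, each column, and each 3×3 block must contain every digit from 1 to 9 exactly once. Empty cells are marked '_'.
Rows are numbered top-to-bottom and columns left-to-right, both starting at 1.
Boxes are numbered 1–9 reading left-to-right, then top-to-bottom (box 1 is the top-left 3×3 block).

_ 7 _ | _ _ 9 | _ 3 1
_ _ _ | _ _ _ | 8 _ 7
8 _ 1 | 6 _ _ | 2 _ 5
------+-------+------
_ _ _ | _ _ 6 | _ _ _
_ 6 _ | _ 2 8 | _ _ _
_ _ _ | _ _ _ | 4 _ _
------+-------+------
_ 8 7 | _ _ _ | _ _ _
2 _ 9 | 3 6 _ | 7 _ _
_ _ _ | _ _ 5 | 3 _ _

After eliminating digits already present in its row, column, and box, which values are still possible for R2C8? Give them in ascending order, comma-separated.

4,6,9

Row 2 already contains {7, 8}.
Column 8 already contains {3}.
Its 3×3 block (box 3) already contains {1, 2, 3, 5, 7, 8}.
Removing those from 1–9 leaves {4, 6, 9} as the candidates for R2C8.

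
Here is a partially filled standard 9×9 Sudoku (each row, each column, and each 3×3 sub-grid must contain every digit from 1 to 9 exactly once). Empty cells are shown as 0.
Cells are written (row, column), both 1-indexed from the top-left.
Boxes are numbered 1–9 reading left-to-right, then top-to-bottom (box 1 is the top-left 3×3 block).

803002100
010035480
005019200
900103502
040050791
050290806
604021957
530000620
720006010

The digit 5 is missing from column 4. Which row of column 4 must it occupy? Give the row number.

9

Consider where 5 can go in column 4.
(1,4) is out (box 2 already has a 5). (2,4) is out (row 2 already has a 5). (3,4) is out (row 3 already has a 5). (5,4) is out (row 5 already has a 5). The remaining empty cells in column 4 are similarly blocked.
So the only cell in column 4 that can hold 5 is (9,4).
That is row 9.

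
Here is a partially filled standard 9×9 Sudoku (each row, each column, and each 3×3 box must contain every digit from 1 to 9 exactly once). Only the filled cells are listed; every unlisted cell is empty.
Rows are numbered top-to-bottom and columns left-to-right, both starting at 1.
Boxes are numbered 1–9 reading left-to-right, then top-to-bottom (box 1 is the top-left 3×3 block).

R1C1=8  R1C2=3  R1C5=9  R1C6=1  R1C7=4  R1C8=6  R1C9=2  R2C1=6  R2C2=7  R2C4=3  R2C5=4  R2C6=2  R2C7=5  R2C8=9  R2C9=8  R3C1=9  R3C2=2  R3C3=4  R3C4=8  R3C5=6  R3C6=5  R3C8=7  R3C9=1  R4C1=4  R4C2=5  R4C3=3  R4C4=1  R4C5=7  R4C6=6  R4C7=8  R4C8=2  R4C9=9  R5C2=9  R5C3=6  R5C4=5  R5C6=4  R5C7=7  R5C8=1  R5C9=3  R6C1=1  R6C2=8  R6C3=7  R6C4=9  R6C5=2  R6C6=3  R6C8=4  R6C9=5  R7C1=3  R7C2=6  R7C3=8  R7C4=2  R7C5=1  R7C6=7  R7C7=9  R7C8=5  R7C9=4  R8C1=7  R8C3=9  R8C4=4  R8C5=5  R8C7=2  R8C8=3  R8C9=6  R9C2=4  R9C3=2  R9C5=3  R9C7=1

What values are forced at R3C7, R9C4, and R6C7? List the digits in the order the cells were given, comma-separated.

3,6,6

For R3C7:
  Row 3 already contains {1, 2, 4, 5, 6, 7, 8, 9}.
  Column 7 already contains {1, 2, 4, 5, 7, 8, 9}.
  Its 3×3 block (box 3) already contains {1, 2, 4, 5, 6, 7, 8, 9}.
  The only value from 1–9 not eliminated is 3, so R3C7 = 3.
For R9C4:
  Row 9 already contains {1, 2, 3, 4}.
  Column 4 already contains {1, 2, 3, 4, 5, 8, 9}.
  Its 3×3 block (box 8) already contains {1, 2, 3, 4, 5, 7}.
  The only value from 1–9 not eliminated is 6, so R9C4 = 6.
For R6C7:
  Row 6 already contains {1, 2, 3, 4, 5, 7, 8, 9}.
  Column 7 already contains {1, 2, 4, 5, 7, 8, 9}.
  Its 3×3 block (box 6) already contains {1, 2, 3, 4, 5, 7, 8, 9}.
  The only value from 1–9 not eliminated is 6, so R6C7 = 6.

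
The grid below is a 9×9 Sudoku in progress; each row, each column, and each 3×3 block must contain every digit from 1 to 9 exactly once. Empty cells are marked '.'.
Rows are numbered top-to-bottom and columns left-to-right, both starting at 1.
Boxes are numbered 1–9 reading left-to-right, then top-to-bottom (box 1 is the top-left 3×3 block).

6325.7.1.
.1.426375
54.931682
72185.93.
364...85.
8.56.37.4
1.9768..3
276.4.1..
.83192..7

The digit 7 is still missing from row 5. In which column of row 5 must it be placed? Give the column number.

Consider where 7 can go in row 5.
R5C4 is out (column 4 already has a 7).
R5C6 is out (column 6 already has a 7).
R5C9 is out (column 9 already has a 7).
So the only cell in row 5 that can hold 7 is R5C5.
That is column 5.

5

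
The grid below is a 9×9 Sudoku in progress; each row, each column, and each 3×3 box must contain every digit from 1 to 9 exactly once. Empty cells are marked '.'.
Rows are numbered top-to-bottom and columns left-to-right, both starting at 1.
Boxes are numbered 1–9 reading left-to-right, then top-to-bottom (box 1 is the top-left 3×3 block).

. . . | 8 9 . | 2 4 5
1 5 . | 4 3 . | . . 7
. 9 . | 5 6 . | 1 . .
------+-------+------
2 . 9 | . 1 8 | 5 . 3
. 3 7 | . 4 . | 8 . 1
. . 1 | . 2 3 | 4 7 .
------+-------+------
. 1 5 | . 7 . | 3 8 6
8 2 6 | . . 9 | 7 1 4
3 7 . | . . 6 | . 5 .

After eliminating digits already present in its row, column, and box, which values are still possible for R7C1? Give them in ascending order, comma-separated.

Row 7 already contains {1, 3, 5, 6, 7, 8}.
Column 1 already contains {1, 2, 3, 8}.
Its 3×3 block (box 7) already contains {1, 2, 3, 5, 6, 7, 8}.
Removing those from 1–9 leaves {4, 9} as the candidates for R7C1.

4,9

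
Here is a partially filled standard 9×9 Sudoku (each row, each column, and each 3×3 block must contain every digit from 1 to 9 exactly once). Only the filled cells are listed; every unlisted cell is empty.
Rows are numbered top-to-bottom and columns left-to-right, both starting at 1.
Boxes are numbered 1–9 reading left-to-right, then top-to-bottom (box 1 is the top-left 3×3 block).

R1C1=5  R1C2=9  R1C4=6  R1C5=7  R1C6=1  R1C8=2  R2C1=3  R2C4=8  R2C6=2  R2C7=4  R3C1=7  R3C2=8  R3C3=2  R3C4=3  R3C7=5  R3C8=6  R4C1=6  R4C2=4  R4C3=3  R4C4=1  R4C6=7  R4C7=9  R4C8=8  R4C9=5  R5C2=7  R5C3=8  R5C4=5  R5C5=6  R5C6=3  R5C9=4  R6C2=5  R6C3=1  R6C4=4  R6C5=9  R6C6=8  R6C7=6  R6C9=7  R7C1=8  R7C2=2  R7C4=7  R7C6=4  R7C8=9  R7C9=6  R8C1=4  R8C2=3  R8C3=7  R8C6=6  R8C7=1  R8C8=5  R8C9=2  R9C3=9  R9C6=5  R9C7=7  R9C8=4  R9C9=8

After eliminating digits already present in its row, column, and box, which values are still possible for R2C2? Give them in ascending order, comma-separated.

Row 2 already contains {2, 3, 4, 8}.
Column 2 already contains {2, 3, 4, 5, 7, 8, 9}.
Its 3×3 block (box 1) already contains {2, 3, 5, 7, 8, 9}.
Removing those from 1–9 leaves {1, 6} as the candidates for R2C2.

1,6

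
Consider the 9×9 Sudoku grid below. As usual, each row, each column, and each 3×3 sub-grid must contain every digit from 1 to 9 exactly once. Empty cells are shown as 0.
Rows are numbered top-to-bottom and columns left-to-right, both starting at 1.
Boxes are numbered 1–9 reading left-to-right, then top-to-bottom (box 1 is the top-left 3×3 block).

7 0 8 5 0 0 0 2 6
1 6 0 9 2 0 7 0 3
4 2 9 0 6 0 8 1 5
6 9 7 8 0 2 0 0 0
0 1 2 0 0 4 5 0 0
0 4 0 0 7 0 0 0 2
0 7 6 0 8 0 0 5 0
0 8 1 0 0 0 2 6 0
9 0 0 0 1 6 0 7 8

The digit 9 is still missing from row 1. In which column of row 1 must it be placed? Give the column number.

7

Consider where 9 can go in row 1.
r1c2 is out (column 2 already has a 9).
r1c5 is out (box 2 already has a 9).
r1c6 is out (box 2 already has a 9).
So the only cell in row 1 that can hold 9 is r1c7.
That is column 7.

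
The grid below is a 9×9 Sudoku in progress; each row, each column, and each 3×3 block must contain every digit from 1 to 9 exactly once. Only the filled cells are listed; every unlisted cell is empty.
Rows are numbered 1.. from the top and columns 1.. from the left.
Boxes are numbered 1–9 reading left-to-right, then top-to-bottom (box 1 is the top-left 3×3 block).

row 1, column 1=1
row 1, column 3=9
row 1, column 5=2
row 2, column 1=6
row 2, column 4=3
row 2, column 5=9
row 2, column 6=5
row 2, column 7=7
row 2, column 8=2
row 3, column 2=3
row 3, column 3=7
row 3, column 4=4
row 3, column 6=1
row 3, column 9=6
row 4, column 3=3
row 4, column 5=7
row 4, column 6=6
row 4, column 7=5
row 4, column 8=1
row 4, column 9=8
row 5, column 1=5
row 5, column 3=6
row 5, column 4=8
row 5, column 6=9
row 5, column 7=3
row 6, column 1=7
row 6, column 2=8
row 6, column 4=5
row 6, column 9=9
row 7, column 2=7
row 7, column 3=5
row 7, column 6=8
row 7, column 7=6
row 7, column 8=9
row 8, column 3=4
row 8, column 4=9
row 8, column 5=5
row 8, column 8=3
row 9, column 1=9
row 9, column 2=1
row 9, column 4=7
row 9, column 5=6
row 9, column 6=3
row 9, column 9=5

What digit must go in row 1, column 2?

Cell row 1, column 2 itself could take any of {4, 5} by direct elimination.
Consider where 5 can go in box 1.
row 2, column 2 is out (row 2 already has a 5).
row 2, column 3 is out (row 2 already has a 5).
row 3, column 1 is out (column 1 already has a 5).
So the only cell in box 1 that can hold 5 is row 1, column 2.
Therefore row 1, column 2 = 5.

5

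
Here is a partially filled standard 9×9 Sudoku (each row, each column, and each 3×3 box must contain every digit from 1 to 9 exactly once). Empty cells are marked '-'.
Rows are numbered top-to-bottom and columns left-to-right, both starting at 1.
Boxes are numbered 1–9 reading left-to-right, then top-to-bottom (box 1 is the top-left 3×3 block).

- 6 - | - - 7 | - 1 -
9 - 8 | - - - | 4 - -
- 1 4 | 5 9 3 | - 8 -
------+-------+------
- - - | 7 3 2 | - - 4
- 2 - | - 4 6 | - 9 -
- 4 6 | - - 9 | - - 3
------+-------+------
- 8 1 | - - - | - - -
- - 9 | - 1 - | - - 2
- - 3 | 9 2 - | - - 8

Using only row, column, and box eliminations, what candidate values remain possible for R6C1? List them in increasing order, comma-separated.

1,5,7,8

Row 6 already contains {3, 4, 6, 9}.
Column 1 already contains {9}.
Its 3×3 block (box 4) already contains {2, 4, 6}.
Removing those from 1–9 leaves {1, 5, 7, 8} as the candidates for R6C1.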